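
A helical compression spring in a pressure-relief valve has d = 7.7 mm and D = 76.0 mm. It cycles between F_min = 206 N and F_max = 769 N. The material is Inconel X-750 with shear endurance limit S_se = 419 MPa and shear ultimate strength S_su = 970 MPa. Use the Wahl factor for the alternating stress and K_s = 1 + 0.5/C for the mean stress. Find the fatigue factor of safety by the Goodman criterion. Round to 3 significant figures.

1.82

C = D/d = 76.0/7.7 = 9.8701; K_W = (4C−1)/(4C−4)+0.615/C = 1.1469; K_s = 1+0.5/C = 1.0507
F_a = (F_max−F_min)/2 = 281.5 N; F_m = (F_max+F_min)/2 = 487.5 N
τ_a = K_W·8F_aD/(πd³) = 1.1469 × 119.33 = 136.86 MPa
τ_m = K_s·8F_mD/(πd³) = 1.0507 × 206.66 = 217.13 MPa
Goodman: 1/n_f = τ_a/S_se + τ_m/S_su = 136.86/419 + 217.13/970 = 0.32663 + 0.22384 = 0.55048
n_f = 1/0.55048 = 1.817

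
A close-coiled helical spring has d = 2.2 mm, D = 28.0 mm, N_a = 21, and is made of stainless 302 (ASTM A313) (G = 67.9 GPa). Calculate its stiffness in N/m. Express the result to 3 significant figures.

431 N/m

k = Gd⁴/(8D³N_a) = (67.9×10³ × 2.2⁴) / (8 × 28.0³ × 21)
  = 1.5906e+06 / 3.68794e+06 = 0.4313 N/mm = 431.3 N/m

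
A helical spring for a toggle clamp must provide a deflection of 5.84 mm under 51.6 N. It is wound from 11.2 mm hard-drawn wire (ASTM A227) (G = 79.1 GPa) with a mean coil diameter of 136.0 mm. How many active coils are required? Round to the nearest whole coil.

Required rate k = F/δ = 51.6/5.84 = 8.8356 N/mm
N_a = Gd⁴/(8D³k) = (79.1×10³ × 11.2⁴)/(8 × 136.0³ × 8.8356)
    = 1.24465e+09 / 1.77805e+08 = 7 → 7 coils

7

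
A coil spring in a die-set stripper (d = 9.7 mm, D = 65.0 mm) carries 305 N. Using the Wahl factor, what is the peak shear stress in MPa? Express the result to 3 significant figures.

Spring index C = D/d = 65.0/9.7 = 6.7010
K_W = (4C−1)/(4C−4) + 0.615/C = 25.804/22.804 + 0.0918 = 1.2233
τ₀ = 8FD/(πd³) = 8·305·65.0/(π·9.7³) = 158600/2867.2 = 55.314 MPa
τ_max = K·τ₀ = 1.2233 × 55.314 = 67.668 MPa

67.7 MPa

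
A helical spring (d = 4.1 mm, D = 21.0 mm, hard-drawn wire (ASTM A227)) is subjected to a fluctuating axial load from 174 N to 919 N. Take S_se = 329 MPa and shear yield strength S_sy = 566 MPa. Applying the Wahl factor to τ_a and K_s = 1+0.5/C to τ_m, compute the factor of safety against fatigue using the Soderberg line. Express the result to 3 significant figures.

0.509

C = D/d = 21.0/4.1 = 5.1220; K_W = (4C−1)/(4C−4)+0.615/C = 1.3020; K_s = 1+0.5/C = 1.0976
F_a = (F_max−F_min)/2 = 372.5 N; F_m = (F_max+F_min)/2 = 546.5 N
τ_a = K_W·8F_aD/(πd³) = 1.3020 × 289.02 = 376.32 MPa
τ_m = K_s·8F_mD/(πd³) = 1.0976 × 424.03 = 465.42 MPa
Soderberg: 1/n_f = τ_a/S_se + τ_m/S_sy = 376.32/329 + 465.42/566 = 1.14382 + 0.82231 = 1.9661
n_f = 1/1.9661 = 0.5086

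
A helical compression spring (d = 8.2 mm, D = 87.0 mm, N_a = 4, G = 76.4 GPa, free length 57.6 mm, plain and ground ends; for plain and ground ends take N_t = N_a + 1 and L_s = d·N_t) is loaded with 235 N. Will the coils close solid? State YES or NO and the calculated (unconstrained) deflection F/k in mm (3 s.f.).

NO, δ = 14.3 mm

k = Gd⁴/(8D³N_a) = (76.4×10³)(8.2⁴)/(8·87.0³·4) = 16.392 N/mm
N_t = 5; L_s = 8.2·5 = 41 mm; δ_solid = L₀ − L_s = 57.6 − 41 = 16.6 mm
δ = F/k = 235/16.392 = 14.336 mm
δ < δ_solid → spring does not go solid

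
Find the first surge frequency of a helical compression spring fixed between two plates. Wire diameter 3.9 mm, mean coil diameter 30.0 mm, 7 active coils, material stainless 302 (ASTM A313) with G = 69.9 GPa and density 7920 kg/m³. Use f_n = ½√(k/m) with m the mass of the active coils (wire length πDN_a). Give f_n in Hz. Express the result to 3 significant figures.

207 Hz

k = Gd⁴/(8D³N_a) = (69.9×10³)(3.9⁴)/(8·30.0³·7) = 10.695 N/mm = 10695 N/m
Wire length L = πDN_a = π·30.0·7 = 659.73 mm
m = ρ·(πd²/4)·L = 7920 × 11.946×10⁻⁶ m² × 0.65973 m = 0.062419 kg
f_n = ½√(k/m) = 0.5·√(10695/0.062419) = 0.5·√(1.7134e+05) = 206.97 Hz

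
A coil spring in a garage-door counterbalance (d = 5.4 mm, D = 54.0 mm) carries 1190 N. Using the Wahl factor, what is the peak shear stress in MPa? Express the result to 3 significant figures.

Spring index C = D/d = 54.0/5.4 = 10.0000
K_W = (4C−1)/(4C−4) + 0.615/C = 39.000/36.000 + 0.0615 = 1.1448
τ₀ = 8FD/(πd³) = 8·1190·54.0/(π·5.4³) = 514080/494.69 = 1039.2 MPa
τ_max = K·τ₀ = 1.1448 × 1039.2 = 1189.7 MPa

1190 MPa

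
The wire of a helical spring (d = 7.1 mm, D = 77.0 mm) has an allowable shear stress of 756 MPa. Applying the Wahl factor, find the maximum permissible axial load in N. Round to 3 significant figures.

1220 N

C = D/d = 77.0/7.1 = 10.8451
K_W = (4C−1)/(4C−4) + 0.615/C = 42.380/39.380 + 0.0567 = 1.1329
τ_max = K·8FD/(πd³) → F_max = τ_allow·πd³/(8DK)
F_max = 756·π·7.1³/(8·77.0·1.1329) = 8.5005e+05/697.86 = 1218.1 N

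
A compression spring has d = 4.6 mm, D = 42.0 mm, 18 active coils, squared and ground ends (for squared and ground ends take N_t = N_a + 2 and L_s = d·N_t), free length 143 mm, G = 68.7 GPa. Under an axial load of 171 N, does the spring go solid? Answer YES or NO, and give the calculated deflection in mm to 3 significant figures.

k = Gd⁴/(8D³N_a) = (68.7×10³)(4.6⁴)/(8·42.0³·18) = 2.8832 N/mm
N_t = 20; L_s = 4.6·20 = 92 mm; δ_solid = L₀ − L_s = 143 − 92 = 51 mm
δ = F/k = 171/2.8832 = 59.309 mm
δ ≥ δ_solid → spring goes solid

YES, δ = 59.3 mm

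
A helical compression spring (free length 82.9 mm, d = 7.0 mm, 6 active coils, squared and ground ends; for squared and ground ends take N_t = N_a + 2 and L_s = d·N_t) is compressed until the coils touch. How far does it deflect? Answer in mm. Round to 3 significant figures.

26.9 mm

N_t = 8; L_s = 7.0·8 = 56 mm
δ_solid = L₀ − L_s = 82.9 − 56 = 26.9 mm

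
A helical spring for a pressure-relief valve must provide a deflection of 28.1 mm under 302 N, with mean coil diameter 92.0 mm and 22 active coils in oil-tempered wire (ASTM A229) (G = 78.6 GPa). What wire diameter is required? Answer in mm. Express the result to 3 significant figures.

Required rate k = F/δ = 302/28.1 = 10.747 N/mm
d = (8D³N_a·k / G)^(1/4) = (8·92.0³·22·10.747 / (78.6×10³))^0.25
  = (18739)^0.25 = 11.7001 mm

11.7 mm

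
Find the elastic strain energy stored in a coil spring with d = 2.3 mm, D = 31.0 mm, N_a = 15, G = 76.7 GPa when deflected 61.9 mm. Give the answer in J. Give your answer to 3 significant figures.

1.15 J

k = Gd⁴/(8D³N_a) = (76.7×10³)(2.3⁴)/(8·31.0³·15) = 0.6004 N/mm
U = ½kδ² = 0.5 × 0.6004 × 61.9² = 1150.2 N·mm = 1.1502 J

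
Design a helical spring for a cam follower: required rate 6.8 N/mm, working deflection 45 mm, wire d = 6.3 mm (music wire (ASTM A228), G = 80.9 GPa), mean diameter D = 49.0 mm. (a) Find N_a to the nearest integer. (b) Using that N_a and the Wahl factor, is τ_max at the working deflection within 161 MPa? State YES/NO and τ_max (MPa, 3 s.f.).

(a) 20 coils; (b) NO, τ_max = 181 MPa

N_a = Gd⁴/(8D³k) = (80.9×10³)(6.3⁴)/(8·49.0³·6.8) = 19.91 → N_a = 20
Actual rate k = Gd⁴/(8D³·20) = 6.7702 N/mm
Working load F = kδ = 6.7702·45 = 304.66 N
C = 49.0/6.3 = 7.7778; K_W = (4C−1)/(4C−4)+0.615/C = 1.1897
τ_max = K_W·8FD/(πd³) = 1.1897·152.03 = 180.87 MPa
τ_max > 161 MPa → exceeds allowable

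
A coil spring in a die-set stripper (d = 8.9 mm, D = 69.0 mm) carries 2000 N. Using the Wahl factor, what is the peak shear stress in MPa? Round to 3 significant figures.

Spring index C = D/d = 69.0/8.9 = 7.7528
K_W = (4C−1)/(4C−4) + 0.615/C = 30.011/27.011 + 0.0793 = 1.1904
τ₀ = 8FD/(πd³) = 8·2000·69.0/(π·8.9³) = 1.104e+06/2214.7 = 498.48 MPa
τ_max = K·τ₀ = 1.1904 × 498.48 = 593.39 MPa

593 MPa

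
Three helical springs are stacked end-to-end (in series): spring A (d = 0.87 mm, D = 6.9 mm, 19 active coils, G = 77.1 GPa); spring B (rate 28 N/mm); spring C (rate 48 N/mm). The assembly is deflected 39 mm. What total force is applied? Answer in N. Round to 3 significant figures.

k_A = Gd⁴/(8D³N_a) = (77.1×10³)(0.87⁴)/(8·6.9³·19) = 0.88459 N/mm
Series: 1/k_eq = 1/0.88459 + 1/28 + 1/48 = 1.187; k_eq = 0.84245 N/mm
F = k_eq·δ = 0.84245·39 = 32.855 N

32.9 N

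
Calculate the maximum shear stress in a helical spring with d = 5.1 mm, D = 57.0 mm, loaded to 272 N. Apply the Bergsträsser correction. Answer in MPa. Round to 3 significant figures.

Spring index C = D/d = 57.0/5.1 = 11.1765
K_B = (4C+2)/(4C−3) = 46.706/41.706 = 1.1199
τ₀ = 8FD/(πd³) = 8·272·57.0/(π·5.1³) = 124032/416.74 = 297.63 MPa
τ_max = K·τ₀ = 1.1199 × 297.63 = 333.31 MPa

333 MPa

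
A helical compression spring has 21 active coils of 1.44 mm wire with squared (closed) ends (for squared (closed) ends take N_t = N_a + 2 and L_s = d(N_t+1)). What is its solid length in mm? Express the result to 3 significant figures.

34.6 mm

squared (closed) ends: N_t = N_a + 2 = 21 + 2 = 23
L_s = d·(N_t+1) = 1.44 × 24 = 34.56 mm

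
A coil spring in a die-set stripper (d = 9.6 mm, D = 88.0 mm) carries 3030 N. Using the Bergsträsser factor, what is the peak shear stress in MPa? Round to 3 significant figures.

Spring index C = D/d = 88.0/9.6 = 9.1667
K_B = (4C+2)/(4C−3) = 38.667/33.667 = 1.1485
τ₀ = 8FD/(πd³) = 8·3030·88.0/(π·9.6³) = 2.13312e+06/2779.5 = 767.45 MPa
τ_max = K·τ₀ = 1.1485 × 767.45 = 881.43 MPa

881 MPa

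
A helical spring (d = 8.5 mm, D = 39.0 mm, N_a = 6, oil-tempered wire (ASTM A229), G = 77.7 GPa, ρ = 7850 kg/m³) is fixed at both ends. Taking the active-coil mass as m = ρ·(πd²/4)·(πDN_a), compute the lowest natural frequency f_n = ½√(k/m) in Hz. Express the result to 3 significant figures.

k = Gd⁴/(8D³N_a) = (77.7×10³)(8.5⁴)/(8·39.0³·6) = 142.45 N/mm = 1.4245e+05 N/m
Wire length L = πDN_a = π·39.0·6 = 735.13 mm
m = ρ·(πd²/4)·L = 7850 × 56.745×10⁻⁶ m² × 0.73513 m = 0.32746 kg
f_n = ½√(k/m) = 0.5·√(1.4245e+05/0.32746) = 0.5·√(4.3501e+05) = 329.78 Hz

330 Hz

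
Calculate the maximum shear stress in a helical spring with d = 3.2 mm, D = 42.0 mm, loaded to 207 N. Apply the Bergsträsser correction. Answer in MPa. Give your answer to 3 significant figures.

Spring index C = D/d = 42.0/3.2 = 13.1250
K_B = (4C+2)/(4C−3) = 54.500/49.500 = 1.1010
τ₀ = 8FD/(πd³) = 8·207·42.0/(π·3.2³) = 69552/102.94 = 675.63 MPa
τ_max = K·τ₀ = 1.1010 × 675.63 = 743.88 MPa

744 MPa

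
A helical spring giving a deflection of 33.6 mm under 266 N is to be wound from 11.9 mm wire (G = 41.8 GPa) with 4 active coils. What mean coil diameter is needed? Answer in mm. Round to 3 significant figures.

Required rate k = F/δ = 266/33.6 = 7.9167 N/mm
D = (Gd⁴/(8N_a·k))^(1/3) = (41.8×10³·11.9⁴/(8·4·7.9167))^(1/3)
  = (3.30881e+06)^(1/3) = 149.0129 mm

149 mm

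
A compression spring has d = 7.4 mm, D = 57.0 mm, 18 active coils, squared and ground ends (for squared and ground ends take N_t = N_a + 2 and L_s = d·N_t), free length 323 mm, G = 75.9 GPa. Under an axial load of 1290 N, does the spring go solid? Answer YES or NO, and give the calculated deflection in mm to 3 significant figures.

NO, δ = 151 mm

k = Gd⁴/(8D³N_a) = (75.9×10³)(7.4⁴)/(8·57.0³·18) = 8.5346 N/mm
N_t = 20; L_s = 7.4·20 = 148 mm; δ_solid = L₀ − L_s = 323 − 148 = 175 mm
δ = F/k = 1290/8.5346 = 151.15 mm
δ < δ_solid → spring does not go solid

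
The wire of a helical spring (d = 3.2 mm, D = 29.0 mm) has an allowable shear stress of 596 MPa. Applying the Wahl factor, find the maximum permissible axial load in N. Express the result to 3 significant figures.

228 N

C = D/d = 29.0/3.2 = 9.0625
K_W = (4C−1)/(4C−4) + 0.615/C = 35.250/32.250 + 0.0679 = 1.1609
τ_max = K·8FD/(πd³) → F_max = τ_allow·πd³/(8DK)
F_max = 596·π·3.2³/(8·29.0·1.1609) = 61354/269.33 = 227.81 N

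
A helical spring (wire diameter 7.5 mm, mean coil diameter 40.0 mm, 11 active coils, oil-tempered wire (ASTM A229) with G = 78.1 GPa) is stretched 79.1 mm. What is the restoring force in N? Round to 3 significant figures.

k = Gd⁴/(8D³N_a) = (78.1×10³)(7.5⁴)/(8·40.0³·11) = 43.877 N/mm
F = k·δ = 43.877 × 79.1 = 3470.6 N

3470 N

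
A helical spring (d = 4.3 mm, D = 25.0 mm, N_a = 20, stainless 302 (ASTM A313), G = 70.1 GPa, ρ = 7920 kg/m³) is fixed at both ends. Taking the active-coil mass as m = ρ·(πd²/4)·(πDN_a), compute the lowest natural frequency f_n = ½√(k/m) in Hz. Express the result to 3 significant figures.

k = Gd⁴/(8D³N_a) = (70.1×10³)(4.3⁴)/(8·25.0³·20) = 9.5863 N/mm = 9586.3 N/m
Wire length L = πDN_a = π·25.0·20 = 1570.8 mm
m = ρ·(πd²/4)·L = 7920 × 14.522×10⁻⁶ m² × 1.5708 m = 0.18066 kg
f_n = ½√(k/m) = 0.5·√(9586.3/0.18066) = 0.5·√(53062) = 115.18 Hz

115 Hz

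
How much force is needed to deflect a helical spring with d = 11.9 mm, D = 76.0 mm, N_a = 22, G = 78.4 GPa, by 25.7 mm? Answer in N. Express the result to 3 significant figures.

523 N

k = Gd⁴/(8D³N_a) = (78.4×10³)(11.9⁴)/(8·76.0³·22) = 20.349 N/mm
F = k·δ = 20.349 × 25.7 = 522.98 N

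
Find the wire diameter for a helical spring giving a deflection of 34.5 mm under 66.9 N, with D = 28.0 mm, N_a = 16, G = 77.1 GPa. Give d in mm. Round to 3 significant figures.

Required rate k = F/δ = 66.9/34.5 = 1.9391 N/mm
d = (8D³N_a·k / G)^(1/4) = (8·28.0³·16·1.9391 / (77.1×10³))^0.25
  = (70.67)^0.25 = 2.8994 mm

2.90 mm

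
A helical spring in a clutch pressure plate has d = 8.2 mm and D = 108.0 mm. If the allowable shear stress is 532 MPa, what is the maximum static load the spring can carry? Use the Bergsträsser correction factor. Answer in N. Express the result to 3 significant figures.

969 N

C = D/d = 108.0/8.2 = 13.1707
K_B = (4C+2)/(4C−3) = 54.683/49.683 = 1.1006
τ_max = K·8FD/(πd³) → F_max = τ_allow·πd³/(8DK)
F_max = 532·π·8.2³/(8·108.0·1.1006) = 9.2152e+05/950.95 = 969.05 N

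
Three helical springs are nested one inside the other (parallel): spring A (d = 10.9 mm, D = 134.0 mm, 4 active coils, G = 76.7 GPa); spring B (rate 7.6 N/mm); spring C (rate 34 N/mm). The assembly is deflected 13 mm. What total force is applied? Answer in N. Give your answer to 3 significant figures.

724 N

k_A = Gd⁴/(8D³N_a) = (76.7×10³)(10.9⁴)/(8·134.0³·4) = 14.062 N/mm
Parallel: k_eq = 14.062 + 7.6 + 34 = 55.662 N/mm
F = k_eq·δ = 55.662·13 = 723.6 N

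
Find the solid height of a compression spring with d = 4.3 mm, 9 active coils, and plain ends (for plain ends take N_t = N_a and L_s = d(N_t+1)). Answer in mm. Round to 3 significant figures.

43.0 mm

plain ends: N_t = N_a = 9
L_s = d·(N_t+1) = 4.3 × 10 = 43 mm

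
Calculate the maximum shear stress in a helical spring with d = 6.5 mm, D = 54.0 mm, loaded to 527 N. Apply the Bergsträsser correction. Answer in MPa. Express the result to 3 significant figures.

308 MPa

Spring index C = D/d = 54.0/6.5 = 8.3077
K_B = (4C+2)/(4C−3) = 35.231/30.231 = 1.1654
τ₀ = 8FD/(πd³) = 8·527·54.0/(π·6.5³) = 227664/862.76 = 263.88 MPa
τ_max = K·τ₀ = 1.1654 × 263.88 = 307.52 MPa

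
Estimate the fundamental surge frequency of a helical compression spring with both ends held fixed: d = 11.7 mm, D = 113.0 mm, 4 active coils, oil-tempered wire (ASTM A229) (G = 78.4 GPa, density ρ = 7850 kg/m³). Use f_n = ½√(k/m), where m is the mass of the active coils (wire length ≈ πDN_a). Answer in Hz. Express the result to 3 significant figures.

k = Gd⁴/(8D³N_a) = (78.4×10³)(11.7⁴)/(8·113.0³·4) = 31.818 N/mm = 31818 N/m
Wire length L = πDN_a = π·113.0·4 = 1420 mm
m = ρ·(πd²/4)·L = 7850 × 107.51×10⁻⁶ m² × 1.42 m = 1.1984 kg
f_n = ½√(k/m) = 0.5·√(31818/1.1984) = 0.5·√(26549) = 81.47 Hz

81.5 Hz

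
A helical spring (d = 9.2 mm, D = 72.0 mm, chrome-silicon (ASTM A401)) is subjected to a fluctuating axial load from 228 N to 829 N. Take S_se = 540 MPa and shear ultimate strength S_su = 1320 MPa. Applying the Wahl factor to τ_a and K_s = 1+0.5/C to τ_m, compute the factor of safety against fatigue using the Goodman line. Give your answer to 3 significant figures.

C = D/d = 72.0/9.2 = 7.8261; K_W = (4C−1)/(4C−4)+0.615/C = 1.1885; K_s = 1+0.5/C = 1.0639
F_a = (F_max−F_min)/2 = 300.5 N; F_m = (F_max+F_min)/2 = 528.5 N
τ_a = K_W·8F_aD/(πd³) = 1.1885 × 70.754 = 84.089 MPa
τ_m = K_s·8F_mD/(πd³) = 1.0639 × 124.44 = 132.39 MPa
Goodman: 1/n_f = τ_a/S_se + τ_m/S_su = 84.089/540 + 132.39/1320 = 0.15572 + 0.10029 = 0.25601
n_f = 1/0.25601 = 3.906

3.91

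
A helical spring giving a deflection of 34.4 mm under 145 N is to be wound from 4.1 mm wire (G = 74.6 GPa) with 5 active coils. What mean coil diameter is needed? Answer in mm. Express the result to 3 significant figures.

50.0 mm

Required rate k = F/δ = 145/34.4 = 4.2151 N/mm
D = (Gd⁴/(8N_a·k))^(1/3) = (74.6×10³·4.1⁴/(8·5·4.2151))^(1/3)
  = (125027)^(1/3) = 50.0036 mm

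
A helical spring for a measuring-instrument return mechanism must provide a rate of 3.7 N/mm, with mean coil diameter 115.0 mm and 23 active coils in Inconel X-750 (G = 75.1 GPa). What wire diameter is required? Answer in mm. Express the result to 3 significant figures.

10.8 mm

d = (8D³N_a·k / G)^(1/4) = (8·115.0³·23·3.7 / (75.1×10³))^0.25
  = (13787)^0.25 = 10.8360 mm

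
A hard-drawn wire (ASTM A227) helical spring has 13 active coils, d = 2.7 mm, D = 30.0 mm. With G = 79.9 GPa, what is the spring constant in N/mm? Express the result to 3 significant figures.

1.51 N/mm

k = Gd⁴/(8D³N_a) = (79.9×10³ × 2.7⁴) / (8 × 30.0³ × 13)
  = 4.24621e+06 / 2.808e+06 = 1.5122 N/mm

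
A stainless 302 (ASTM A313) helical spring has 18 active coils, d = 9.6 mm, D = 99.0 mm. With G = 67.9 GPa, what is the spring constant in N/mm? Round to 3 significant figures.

4.13 N/mm

k = Gd⁴/(8D³N_a) = (67.9×10³ × 9.6⁴) / (8 × 99.0³ × 18)
  = 5.76706e+08 / 1.39723e+08 = 4.1275 N/mm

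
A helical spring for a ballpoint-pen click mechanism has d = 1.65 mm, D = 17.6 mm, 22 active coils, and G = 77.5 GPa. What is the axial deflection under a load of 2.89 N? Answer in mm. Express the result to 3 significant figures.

k = Gd⁴/(8D³N_a) = (77.5×10³)(1.65⁴)/(8·17.6³·22) = 0.59867 N/mm
δ = F/k = 2.89 / 0.59867 = 4.8274 mm

4.83 mm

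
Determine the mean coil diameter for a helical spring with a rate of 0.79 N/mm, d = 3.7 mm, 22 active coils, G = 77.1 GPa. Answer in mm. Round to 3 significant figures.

47.0 mm

D = (Gd⁴/(8N_a·k))^(1/3) = (77.1×10³·3.7⁴/(8·22·0.79))^(1/3)
  = (103925)^(1/3) = 47.0154 mm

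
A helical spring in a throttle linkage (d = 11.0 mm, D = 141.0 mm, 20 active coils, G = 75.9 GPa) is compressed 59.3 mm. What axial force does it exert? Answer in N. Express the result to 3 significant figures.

147 N

k = Gd⁴/(8D³N_a) = (75.9×10³)(11.0⁴)/(8·141.0³·20) = 2.4776 N/mm
F = k·δ = 2.4776 × 59.3 = 146.92 N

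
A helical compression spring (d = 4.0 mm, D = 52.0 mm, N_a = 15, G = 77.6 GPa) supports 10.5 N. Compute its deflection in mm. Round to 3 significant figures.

k = Gd⁴/(8D³N_a) = (77.6×10³)(4.0⁴)/(8·52.0³·15) = 1.1774 N/mm
δ = F/k = 10.5 / 1.1774 = 8.9182 mm

8.92 mm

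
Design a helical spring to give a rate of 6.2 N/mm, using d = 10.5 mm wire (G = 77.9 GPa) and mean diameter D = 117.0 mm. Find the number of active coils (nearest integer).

N_a = Gd⁴/(8D³k) = (77.9×10³ × 10.5⁴)/(8 × 117.0³ × 6.2)
    = 9.46879e+08 / 7.944e+07 = 11.92 → 12 coils

12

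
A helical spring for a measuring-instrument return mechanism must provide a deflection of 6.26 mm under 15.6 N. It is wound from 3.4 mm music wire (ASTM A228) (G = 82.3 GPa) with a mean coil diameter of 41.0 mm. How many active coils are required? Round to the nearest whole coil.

Required rate k = F/δ = 15.6/6.26 = 2.492 N/mm
N_a = Gd⁴/(8D³k) = (82.3×10³ × 3.4⁴)/(8 × 41.0³ × 2.492)
    = 1.0998e+07 / 1.37402e+06 = 8.004 → 8 coils

8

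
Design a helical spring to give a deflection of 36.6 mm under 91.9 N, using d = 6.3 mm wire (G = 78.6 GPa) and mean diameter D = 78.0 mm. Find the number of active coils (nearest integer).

13

Required rate k = F/δ = 91.9/36.6 = 2.5109 N/mm
N_a = Gd⁴/(8D³k) = (78.6×10³ × 6.3⁴)/(8 × 78.0³ × 2.5109)
    = 1.23818e+08 / 9.53253e+06 = 12.99 → 13 coils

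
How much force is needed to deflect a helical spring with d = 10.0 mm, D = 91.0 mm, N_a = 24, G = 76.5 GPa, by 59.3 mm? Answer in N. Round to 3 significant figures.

k = Gd⁴/(8D³N_a) = (76.5×10³)(10.0⁴)/(8·91.0³·24) = 5.2873 N/mm
F = k·δ = 5.2873 × 59.3 = 313.54 N

314 N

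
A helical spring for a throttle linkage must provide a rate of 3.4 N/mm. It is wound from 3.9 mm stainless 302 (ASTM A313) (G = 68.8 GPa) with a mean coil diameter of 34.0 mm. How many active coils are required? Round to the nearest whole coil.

N_a = Gd⁴/(8D³k) = (68.8×10³ × 3.9⁴)/(8 × 34.0³ × 3.4)
    = 1.59165e+07 / 1.06907e+06 = 14.89 → 15 coils

15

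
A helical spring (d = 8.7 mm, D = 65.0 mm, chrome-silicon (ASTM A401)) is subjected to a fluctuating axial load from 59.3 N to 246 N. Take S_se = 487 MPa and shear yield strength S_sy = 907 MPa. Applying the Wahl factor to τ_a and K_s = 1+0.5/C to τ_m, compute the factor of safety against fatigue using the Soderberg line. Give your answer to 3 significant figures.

9.72

C = D/d = 65.0/8.7 = 7.4713; K_W = (4C−1)/(4C−4)+0.615/C = 1.1982; K_s = 1+0.5/C = 1.0669
F_a = (F_max−F_min)/2 = 93.35 N; F_m = (F_max+F_min)/2 = 152.65 N
τ_a = K_W·8F_aD/(πd³) = 1.1982 × 23.464 = 28.115 MPa
τ_m = K_s·8F_mD/(πd³) = 1.0669 × 38.37 = 40.938 MPa
Soderberg: 1/n_f = τ_a/S_se + τ_m/S_sy = 28.115/487 + 40.938/907 = 0.05773 + 0.04514 = 0.10287
n_f = 1/0.10287 = 9.721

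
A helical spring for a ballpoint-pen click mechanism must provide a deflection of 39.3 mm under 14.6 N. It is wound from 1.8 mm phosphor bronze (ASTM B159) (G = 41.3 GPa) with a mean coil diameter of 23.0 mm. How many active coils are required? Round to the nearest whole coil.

Required rate k = F/δ = 14.6/39.3 = 0.3715 N/mm
N_a = Gd⁴/(8D³k) = (41.3×10³ × 1.8⁴)/(8 × 23.0³ × 0.3715)
    = 433551 / 36160.4 = 11.99 → 12 coils

12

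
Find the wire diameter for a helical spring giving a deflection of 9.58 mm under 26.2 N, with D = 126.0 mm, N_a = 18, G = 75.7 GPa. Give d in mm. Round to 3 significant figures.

Required rate k = F/δ = 26.2/9.58 = 2.7349 N/mm
d = (8D³N_a·k / G)^(1/4) = (8·126.0³·18·2.7349 / (75.7×10³))^0.25
  = (10407)^0.25 = 10.1002 mm

10.1 mm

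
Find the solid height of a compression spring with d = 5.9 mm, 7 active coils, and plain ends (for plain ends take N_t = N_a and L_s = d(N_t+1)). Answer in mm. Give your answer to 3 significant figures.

plain ends: N_t = N_a = 7
L_s = d·(N_t+1) = 5.9 × 8 = 47.2 mm

47.2 mm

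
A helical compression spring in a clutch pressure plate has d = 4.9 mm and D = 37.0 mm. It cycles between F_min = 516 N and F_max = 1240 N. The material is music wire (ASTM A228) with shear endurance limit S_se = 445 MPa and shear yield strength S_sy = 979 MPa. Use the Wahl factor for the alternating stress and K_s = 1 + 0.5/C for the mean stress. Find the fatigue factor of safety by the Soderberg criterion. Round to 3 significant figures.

0.647

C = D/d = 37.0/4.9 = 7.5510; K_W = (4C−1)/(4C−4)+0.615/C = 1.1959; K_s = 1+0.5/C = 1.0662
F_a = (F_max−F_min)/2 = 362 N; F_m = (F_max+F_min)/2 = 878 N
τ_a = K_W·8F_aD/(πd³) = 1.1959 × 289.91 = 346.71 MPa
τ_m = K_s·8F_mD/(πd³) = 1.0662 × 703.15 = 749.71 MPa
Soderberg: 1/n_f = τ_a/S_se + τ_m/S_sy = 346.71/445 + 749.71/979 = 0.77913 + 0.76579 = 1.5449
n_f = 1/1.5449 = 0.6473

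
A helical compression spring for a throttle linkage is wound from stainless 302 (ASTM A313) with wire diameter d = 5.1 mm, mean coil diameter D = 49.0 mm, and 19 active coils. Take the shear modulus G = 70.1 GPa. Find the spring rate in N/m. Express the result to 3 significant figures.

k = Gd⁴/(8D³N_a) = (70.1×10³ × 5.1⁴) / (8 × 49.0³ × 19)
  = 4.74241e+07 / 1.78826e+07 = 2.652 N/mm = 2652 N/m

2650 N/m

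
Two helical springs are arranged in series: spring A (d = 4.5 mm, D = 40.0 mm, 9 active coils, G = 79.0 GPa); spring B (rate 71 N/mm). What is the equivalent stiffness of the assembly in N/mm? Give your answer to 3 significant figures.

6.40 N/mm

k_A = Gd⁴/(8D³N_a) = (79.0×10³)(4.5⁴)/(8·40.0³·9) = 7.0302 N/mm
Series: 1/k_eq = 1/7.0302 + 1/71 = 0.15633; k_eq = 6.3968 N/mm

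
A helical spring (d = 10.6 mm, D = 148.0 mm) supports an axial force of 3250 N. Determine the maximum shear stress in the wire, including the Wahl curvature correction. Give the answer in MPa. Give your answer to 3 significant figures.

Spring index C = D/d = 148.0/10.6 = 13.9623
K_W = (4C−1)/(4C−4) + 0.615/C = 54.849/51.849 + 0.0440 = 1.1019
τ₀ = 8FD/(πd³) = 8·3250·148.0/(π·10.6³) = 3.848e+06/3741.7 = 1028.4 MPa
τ_max = K·τ₀ = 1.1019 × 1028.4 = 1133.2 MPa

1130 MPa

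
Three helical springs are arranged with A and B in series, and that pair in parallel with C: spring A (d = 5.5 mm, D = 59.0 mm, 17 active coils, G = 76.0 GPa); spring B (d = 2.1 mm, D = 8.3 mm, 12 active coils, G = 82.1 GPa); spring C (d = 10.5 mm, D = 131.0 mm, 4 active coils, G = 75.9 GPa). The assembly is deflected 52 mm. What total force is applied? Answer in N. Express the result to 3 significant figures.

k_A = Gd⁴/(8D³N_a) = (76.0×10³)(5.5⁴)/(8·59.0³·17) = 2.4898 N/mm
k_B = Gd⁴/(8D³N_a) = (82.1×10³)(2.1⁴)/(8·8.3³·12) = 29.088 N/mm
k_C = Gd⁴/(8D³N_a) = (75.9×10³)(10.5⁴)/(8·131.0³·4) = 12.824 N/mm
Springs A,B series: k_AB = 1/(1/2.4898+1/29.088) = 2.2935 N/mm; parallel with C: k_eq = 2.2935+12.824 = 15.118 N/mm
F = k_eq·δ = 15.118·52 = 786.13 N

786 N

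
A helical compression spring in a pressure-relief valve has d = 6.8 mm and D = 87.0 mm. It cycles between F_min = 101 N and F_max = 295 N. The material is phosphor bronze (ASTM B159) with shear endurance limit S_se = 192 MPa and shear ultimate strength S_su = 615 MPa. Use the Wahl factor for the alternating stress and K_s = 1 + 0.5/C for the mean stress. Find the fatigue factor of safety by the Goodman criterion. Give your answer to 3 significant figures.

1.58

C = D/d = 87.0/6.8 = 12.7941; K_W = (4C−1)/(4C−4)+0.615/C = 1.1117; K_s = 1+0.5/C = 1.0391
F_a = (F_max−F_min)/2 = 97 N; F_m = (F_max+F_min)/2 = 198 N
τ_a = K_W·8F_aD/(πd³) = 1.1117 × 68.345 = 75.976 MPa
τ_m = K_s·8F_mD/(πd³) = 1.0391 × 139.51 = 144.96 MPa
Goodman: 1/n_f = τ_a/S_se + τ_m/S_su = 75.976/192 + 144.96/615 = 0.39571 + 0.23571 = 0.63141
n_f = 1/0.63141 = 1.584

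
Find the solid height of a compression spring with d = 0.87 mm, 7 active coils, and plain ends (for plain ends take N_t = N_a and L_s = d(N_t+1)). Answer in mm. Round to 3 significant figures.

plain ends: N_t = N_a = 7
L_s = d·(N_t+1) = 0.87 × 8 = 6.96 mm

6.96 mm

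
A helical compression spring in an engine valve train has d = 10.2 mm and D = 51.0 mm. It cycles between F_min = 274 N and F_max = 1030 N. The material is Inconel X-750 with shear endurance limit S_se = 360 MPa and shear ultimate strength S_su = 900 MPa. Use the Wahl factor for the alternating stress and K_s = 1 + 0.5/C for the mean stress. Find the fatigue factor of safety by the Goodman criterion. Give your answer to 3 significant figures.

C = D/d = 51.0/10.2 = 5.0000; K_W = (4C−1)/(4C−4)+0.615/C = 1.3105; K_s = 1+0.5/C = 1.1000
F_a = (F_max−F_min)/2 = 378 N; F_m = (F_max+F_min)/2 = 652 N
τ_a = K_W·8F_aD/(πd³) = 1.3105 × 46.26 = 60.623 MPa
τ_m = K_s·8F_mD/(πd³) = 1.1000 × 79.792 = 87.771 MPa
Goodman: 1/n_f = τ_a/S_se + τ_m/S_su = 60.623/360 + 87.771/900 = 0.16840 + 0.09752 = 0.26592
n_f = 1/0.26592 = 3.761

3.76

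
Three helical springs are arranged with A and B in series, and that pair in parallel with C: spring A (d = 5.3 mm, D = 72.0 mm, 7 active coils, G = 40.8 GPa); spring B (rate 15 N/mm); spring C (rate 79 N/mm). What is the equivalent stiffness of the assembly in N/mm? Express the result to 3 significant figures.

80.4 N/mm

k_A = Gd⁴/(8D³N_a) = (40.8×10³)(5.3⁴)/(8·72.0³·7) = 1.5402 N/mm
Springs A,B series: k_AB = 1/(1/1.5402+1/15) = 1.3968 N/mm; parallel with C: k_eq = 1.3968+79 = 80.397 N/mm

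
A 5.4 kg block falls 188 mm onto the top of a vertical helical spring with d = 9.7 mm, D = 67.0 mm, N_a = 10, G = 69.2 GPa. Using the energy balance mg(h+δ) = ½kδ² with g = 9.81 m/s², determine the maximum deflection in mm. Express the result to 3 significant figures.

30.1 mm

k = Gd⁴/(8D³N_a) = (69.2×10³)(9.7⁴)/(8·67.0³·10) = 25.461 N/mm
W = mg = 5.4 × 9.81 = 52.974 N
½kδ² − Wδ − Wh = 0 → δ = (W + √(W² + 2kWh))/k
δ = (52.974 + √(2806.2 + 507142))/25.461 = (52.974 + 714.11)/25.461 = 30.127 mm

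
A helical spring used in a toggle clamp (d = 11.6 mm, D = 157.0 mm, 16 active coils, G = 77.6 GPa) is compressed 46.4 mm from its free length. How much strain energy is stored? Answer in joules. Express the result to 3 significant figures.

k = Gd⁴/(8D³N_a) = (77.6×10³)(11.6⁴)/(8·157.0³·16) = 2.8365 N/mm
U = ½kδ² = 0.5 × 2.8365 × 46.4² = 3053.4 N·mm = 3.0534 J

3.05 J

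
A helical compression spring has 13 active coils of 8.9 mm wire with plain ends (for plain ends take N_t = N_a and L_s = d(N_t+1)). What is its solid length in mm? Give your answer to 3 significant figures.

plain ends: N_t = N_a = 13
L_s = d·(N_t+1) = 8.9 × 14 = 124.6 mm

125 mm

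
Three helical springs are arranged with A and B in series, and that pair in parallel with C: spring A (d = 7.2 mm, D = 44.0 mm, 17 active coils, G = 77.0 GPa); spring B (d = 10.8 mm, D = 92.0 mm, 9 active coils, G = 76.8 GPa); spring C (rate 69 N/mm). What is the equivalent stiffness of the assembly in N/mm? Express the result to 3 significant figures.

78.1 N/mm

k_A = Gd⁴/(8D³N_a) = (77.0×10³)(7.2⁴)/(8·44.0³·17) = 17.862 N/mm
k_B = Gd⁴/(8D³N_a) = (76.8×10³)(10.8⁴)/(8·92.0³·9) = 18.636 N/mm
Springs A,B series: k_AB = 1/(1/17.862+1/18.636) = 9.1204 N/mm; parallel with C: k_eq = 9.1204+69 = 78.12 N/mm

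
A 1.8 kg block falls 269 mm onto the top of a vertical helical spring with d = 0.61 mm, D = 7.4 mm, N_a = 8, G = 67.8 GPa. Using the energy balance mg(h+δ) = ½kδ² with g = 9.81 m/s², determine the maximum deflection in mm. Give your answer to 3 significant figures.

k = Gd⁴/(8D³N_a) = (67.8×10³)(0.61⁴)/(8·7.4³·8) = 0.36197 N/mm
W = mg = 1.8 × 9.81 = 17.658 N
½kδ² − Wδ − Wh = 0 → δ = (W + √(W² + 2kWh))/k
δ = (17.658 + √(311.8 + 3438.73))/0.36197 = (17.658 + 61.242)/0.36197 = 217.97 mm

218 mm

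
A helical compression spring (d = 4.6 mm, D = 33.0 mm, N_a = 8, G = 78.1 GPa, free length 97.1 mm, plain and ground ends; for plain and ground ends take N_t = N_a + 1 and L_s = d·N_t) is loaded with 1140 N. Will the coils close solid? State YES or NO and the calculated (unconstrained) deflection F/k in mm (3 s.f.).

k = Gd⁴/(8D³N_a) = (78.1×10³)(4.6⁴)/(8·33.0³·8) = 15.204 N/mm
N_t = 9; L_s = 4.6·9 = 41.4 mm; δ_solid = L₀ − L_s = 97.1 − 41.4 = 55.7 mm
δ = F/k = 1140/15.204 = 74.98 mm
δ ≥ δ_solid → spring goes solid

YES, δ = 75.0 mm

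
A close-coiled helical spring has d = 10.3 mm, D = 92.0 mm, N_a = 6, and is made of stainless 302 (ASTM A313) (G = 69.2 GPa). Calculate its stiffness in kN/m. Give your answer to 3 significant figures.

20.8 kN/m

k = Gd⁴/(8D³N_a) = (69.2×10³ × 10.3⁴) / (8 × 92.0³ × 6)
  = 7.78852e+08 / 3.7377e+07 = 20.838 N/mm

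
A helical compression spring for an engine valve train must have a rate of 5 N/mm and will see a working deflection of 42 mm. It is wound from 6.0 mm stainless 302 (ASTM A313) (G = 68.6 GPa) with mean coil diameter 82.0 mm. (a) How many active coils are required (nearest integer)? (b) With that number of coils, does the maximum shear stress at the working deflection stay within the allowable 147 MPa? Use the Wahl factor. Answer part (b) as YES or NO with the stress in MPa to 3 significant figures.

N_a = Gd⁴/(8D³k) = (68.6×10³)(6.0⁴)/(8·82.0³·5) = 4.031 → N_a = 4
Actual rate k = Gd⁴/(8D³·4) = 5.0389 N/mm
Working load F = kδ = 5.0389·42 = 211.63 N
C = 82.0/6.0 = 13.6667; K_W = (4C−1)/(4C−4)+0.615/C = 1.1042
τ_max = K_W·8FD/(πd³) = 1.1042·204.59 = 225.91 MPa
τ_max > 147 MPa → exceeds allowable

(a) 4 coils; (b) NO, τ_max = 226 MPa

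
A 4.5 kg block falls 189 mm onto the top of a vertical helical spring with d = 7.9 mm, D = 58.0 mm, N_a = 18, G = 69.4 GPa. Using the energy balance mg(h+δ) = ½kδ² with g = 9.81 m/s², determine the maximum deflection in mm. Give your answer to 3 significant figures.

46.5 mm

k = Gd⁴/(8D³N_a) = (69.4×10³)(7.9⁴)/(8·58.0³·18) = 9.621 N/mm
W = mg = 4.5 × 9.81 = 44.145 N
½kδ² − Wδ − Wh = 0 → δ = (W + √(W² + 2kWh))/k
δ = (44.145 + √(1948.8 + 160544))/9.621 = (44.145 + 403.1)/9.621 = 46.487 mm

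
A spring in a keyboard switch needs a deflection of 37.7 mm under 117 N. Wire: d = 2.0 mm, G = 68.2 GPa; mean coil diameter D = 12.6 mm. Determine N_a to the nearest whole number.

22

Required rate k = F/δ = 117/37.7 = 3.1034 N/mm
N_a = Gd⁴/(8D³k) = (68.2×10³ × 2.0⁴)/(8 × 12.6³ × 3.1034)
    = 1.0912e+06 / 49664.5 = 21.97 → 22 coils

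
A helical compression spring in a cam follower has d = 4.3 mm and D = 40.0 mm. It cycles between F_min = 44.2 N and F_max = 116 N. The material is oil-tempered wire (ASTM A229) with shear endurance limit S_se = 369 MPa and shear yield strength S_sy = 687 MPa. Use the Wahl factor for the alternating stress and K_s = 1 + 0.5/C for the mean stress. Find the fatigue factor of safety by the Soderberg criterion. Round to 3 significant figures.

3.32

C = D/d = 40.0/4.3 = 9.3023; K_W = (4C−1)/(4C−4)+0.615/C = 1.1564; K_s = 1+0.5/C = 1.0537
F_a = (F_max−F_min)/2 = 35.9 N; F_m = (F_max+F_min)/2 = 80.1 N
τ_a = K_W·8F_aD/(πd³) = 1.1564 × 45.993 = 53.188 MPa
τ_m = K_s·8F_mD/(πd³) = 1.0537 × 102.62 = 108.13 MPa
Soderberg: 1/n_f = τ_a/S_se + τ_m/S_sy = 53.188/369 + 108.13/687 = 0.14414 + 0.15740 = 0.30154
n_f = 1/0.30154 = 3.316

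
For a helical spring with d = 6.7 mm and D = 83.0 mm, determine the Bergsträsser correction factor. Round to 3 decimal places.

C = D/d = 83.0/6.7 = 12.3881
K_B = (4C+2)/(4C−3) = 51.552/46.552 = 1.1074

1.107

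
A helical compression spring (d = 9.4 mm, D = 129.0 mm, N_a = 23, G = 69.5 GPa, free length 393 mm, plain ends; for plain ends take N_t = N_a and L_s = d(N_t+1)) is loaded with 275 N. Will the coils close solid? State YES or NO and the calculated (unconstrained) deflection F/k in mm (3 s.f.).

YES, δ = 200 mm

k = Gd⁴/(8D³N_a) = (69.5×10³)(9.4⁴)/(8·129.0³·23) = 1.3738 N/mm
N_t = 23; L_s = 9.4·24 = 225.6 mm; δ_solid = L₀ − L_s = 393 − 225.6 = 167.4 mm
δ = F/k = 275/1.3738 = 200.18 mm
δ ≥ δ_solid → spring goes solid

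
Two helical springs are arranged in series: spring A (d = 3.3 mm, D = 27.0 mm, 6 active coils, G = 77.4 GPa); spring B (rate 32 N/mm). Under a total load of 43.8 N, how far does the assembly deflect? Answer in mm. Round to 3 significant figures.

k_A = Gd⁴/(8D³N_a) = (77.4×10³)(3.3⁴)/(8·27.0³·6) = 9.7155 N/mm
Series: 1/k_eq = 1/9.7155 + 1/32 = 0.13418; k_eq = 7.4528 N/mm
δ = F/k_eq = 43.8/7.4528 = 5.877 mm

5.88 mm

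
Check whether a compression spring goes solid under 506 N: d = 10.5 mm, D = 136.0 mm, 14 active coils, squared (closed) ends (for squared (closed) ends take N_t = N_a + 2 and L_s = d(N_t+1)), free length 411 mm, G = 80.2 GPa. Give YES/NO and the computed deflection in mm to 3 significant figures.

NO, δ = 146 mm

k = Gd⁴/(8D³N_a) = (80.2×10³)(10.5⁴)/(8·136.0³·14) = 3.4602 N/mm
N_t = 16; L_s = 10.5·17 = 178.5 mm; δ_solid = L₀ − L_s = 411 − 178.5 = 232.5 mm
δ = F/k = 506/3.4602 = 146.24 mm
δ < δ_solid → spring does not go solid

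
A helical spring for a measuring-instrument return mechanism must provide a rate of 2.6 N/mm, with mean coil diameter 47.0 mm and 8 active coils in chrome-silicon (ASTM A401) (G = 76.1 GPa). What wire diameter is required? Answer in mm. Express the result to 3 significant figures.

d = (8D³N_a·k / G)^(1/4) = (8·47.0³·8·2.6 / (76.1×10³))^0.25
  = (227.02)^0.25 = 3.8816 mm

3.88 mm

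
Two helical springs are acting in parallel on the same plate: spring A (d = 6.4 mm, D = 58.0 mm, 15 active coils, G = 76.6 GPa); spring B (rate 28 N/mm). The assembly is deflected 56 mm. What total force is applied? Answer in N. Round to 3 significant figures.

1880 N

k_A = Gd⁴/(8D³N_a) = (76.6×10³)(6.4⁴)/(8·58.0³·15) = 5.4889 N/mm
Parallel: k_eq = 5.4889 + 28 = 33.489 N/mm
F = k_eq·δ = 33.489·56 = 1875.4 N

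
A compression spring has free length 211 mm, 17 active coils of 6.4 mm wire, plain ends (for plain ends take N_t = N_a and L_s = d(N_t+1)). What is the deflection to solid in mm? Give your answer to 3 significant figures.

95.8 mm

N_t = 17; L_s = 6.4·18 = 115.2 mm
δ_solid = L₀ − L_s = 211 − 115.2 = 95.8 mm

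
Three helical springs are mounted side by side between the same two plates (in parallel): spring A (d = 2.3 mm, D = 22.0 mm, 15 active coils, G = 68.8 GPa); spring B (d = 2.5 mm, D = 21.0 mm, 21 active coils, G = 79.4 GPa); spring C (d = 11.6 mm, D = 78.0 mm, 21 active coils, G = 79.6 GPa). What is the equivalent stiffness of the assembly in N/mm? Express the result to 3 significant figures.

k_A = Gd⁴/(8D³N_a) = (68.8×10³)(2.3⁴)/(8·22.0³·15) = 1.5068 N/mm
k_B = Gd⁴/(8D³N_a) = (79.4×10³)(2.5⁴)/(8·21.0³·21) = 1.9935 N/mm
k_C = Gd⁴/(8D³N_a) = (79.6×10³)(11.6⁴)/(8·78.0³·21) = 18.078 N/mm
Parallel: k_eq = 1.5068 + 1.9935 + 18.078 = 21.578 N/mm

21.6 N/mm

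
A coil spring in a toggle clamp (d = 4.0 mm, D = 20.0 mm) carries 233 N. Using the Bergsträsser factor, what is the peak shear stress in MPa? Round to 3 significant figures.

240 MPa

Spring index C = D/d = 20.0/4.0 = 5.0000
K_B = (4C+2)/(4C−3) = 22.000/17.000 = 1.2941
τ₀ = 8FD/(πd³) = 8·233·20.0/(π·4.0³) = 37280/201.06 = 185.42 MPa
τ_max = K·τ₀ = 1.2941 × 185.42 = 239.95 MPa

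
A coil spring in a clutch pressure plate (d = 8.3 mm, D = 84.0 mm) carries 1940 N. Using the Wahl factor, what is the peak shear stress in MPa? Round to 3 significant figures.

Spring index C = D/d = 84.0/8.3 = 10.1205
K_W = (4C−1)/(4C−4) + 0.615/C = 39.482/36.482 + 0.0608 = 1.1430
τ₀ = 8FD/(πd³) = 8·1940·84.0/(π·8.3³) = 1.30368e+06/1796.3 = 725.75 MPa
τ_max = K·τ₀ = 1.1430 × 725.75 = 829.53 MPa

830 MPa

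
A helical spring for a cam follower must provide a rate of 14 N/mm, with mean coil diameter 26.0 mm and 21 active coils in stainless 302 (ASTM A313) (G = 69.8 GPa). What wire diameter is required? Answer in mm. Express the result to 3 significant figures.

d = (8D³N_a·k / G)^(1/4) = (8·26.0³·21·14 / (69.8×10³))^0.25
  = (592.25)^0.25 = 4.9332 mm

4.93 mm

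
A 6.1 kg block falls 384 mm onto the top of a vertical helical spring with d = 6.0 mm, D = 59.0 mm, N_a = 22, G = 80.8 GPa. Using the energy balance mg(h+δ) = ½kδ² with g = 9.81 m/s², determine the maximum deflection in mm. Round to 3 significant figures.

k = Gd⁴/(8D³N_a) = (80.8×10³)(6.0⁴)/(8·59.0³·22) = 2.897 N/mm
W = mg = 6.1 × 9.81 = 59.841 N
½kδ² − Wδ − Wh = 0 → δ = (W + √(W² + 2kWh))/k
δ = (59.841 + √(3580.9 + 133140))/2.897 = (59.841 + 369.76)/2.897 = 148.29 mm

148 mm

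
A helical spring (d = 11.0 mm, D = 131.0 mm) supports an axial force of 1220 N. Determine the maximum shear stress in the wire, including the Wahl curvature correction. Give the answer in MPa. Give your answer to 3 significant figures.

343 MPa

Spring index C = D/d = 131.0/11.0 = 11.9091
K_W = (4C−1)/(4C−4) + 0.615/C = 46.636/43.636 + 0.0516 = 1.1204
τ₀ = 8FD/(πd³) = 8·1220·131.0/(π·11.0³) = 1.27856e+06/4181.5 = 305.77 MPa
τ_max = K·τ₀ = 1.1204 × 305.77 = 342.58 MPa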